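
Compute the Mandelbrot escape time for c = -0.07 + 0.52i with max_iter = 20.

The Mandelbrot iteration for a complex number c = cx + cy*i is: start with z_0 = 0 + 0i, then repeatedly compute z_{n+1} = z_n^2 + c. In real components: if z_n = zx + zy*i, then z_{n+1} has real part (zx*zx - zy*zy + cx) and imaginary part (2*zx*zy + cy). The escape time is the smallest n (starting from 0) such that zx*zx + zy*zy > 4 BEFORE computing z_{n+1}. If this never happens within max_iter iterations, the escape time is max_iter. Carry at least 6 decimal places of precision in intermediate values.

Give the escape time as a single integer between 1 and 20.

z_0 = 0 + 0i, c = -0.0700 + 0.5200i
Iter 1: z = -0.0700 + 0.5200i, |z|^2 = 0.2753
Iter 2: z = -0.3355 + 0.4472i, |z|^2 = 0.3125
Iter 3: z = -0.1574 + 0.2199i, |z|^2 = 0.0732
Iter 4: z = -0.0936 + 0.4508i, |z|^2 = 0.2119
Iter 5: z = -0.2644 + 0.4356i, |z|^2 = 0.2597
Iter 6: z = -0.1899 + 0.2896i, |z|^2 = 0.1199
Iter 7: z = -0.1178 + 0.4100i, |z|^2 = 0.1820
Iter 8: z = -0.2242 + 0.4234i, |z|^2 = 0.2295
Iter 9: z = -0.1990 + 0.3301i, |z|^2 = 0.1486
Iter 10: z = -0.1394 + 0.3886i, |z|^2 = 0.1705
Iter 11: z = -0.2016 + 0.4116i, |z|^2 = 0.2101
Iter 12: z = -0.1988 + 0.3540i, |z|^2 = 0.1649
Iter 13: z = -0.1558 + 0.3792i, |z|^2 = 0.1681
Iter 14: z = -0.1895 + 0.4018i, |z|^2 = 0.1974
Iter 15: z = -0.1955 + 0.3677i, |z|^2 = 0.1734
Iter 16: z = -0.1669 + 0.3762i, |z|^2 = 0.1694
Iter 17: z = -0.1837 + 0.3944i, |z|^2 = 0.1893
Iter 18: z = -0.1918 + 0.3751i, |z|^2 = 0.1775
Iter 19: z = -0.1739 + 0.3761i, |z|^2 = 0.1717

Answer: 20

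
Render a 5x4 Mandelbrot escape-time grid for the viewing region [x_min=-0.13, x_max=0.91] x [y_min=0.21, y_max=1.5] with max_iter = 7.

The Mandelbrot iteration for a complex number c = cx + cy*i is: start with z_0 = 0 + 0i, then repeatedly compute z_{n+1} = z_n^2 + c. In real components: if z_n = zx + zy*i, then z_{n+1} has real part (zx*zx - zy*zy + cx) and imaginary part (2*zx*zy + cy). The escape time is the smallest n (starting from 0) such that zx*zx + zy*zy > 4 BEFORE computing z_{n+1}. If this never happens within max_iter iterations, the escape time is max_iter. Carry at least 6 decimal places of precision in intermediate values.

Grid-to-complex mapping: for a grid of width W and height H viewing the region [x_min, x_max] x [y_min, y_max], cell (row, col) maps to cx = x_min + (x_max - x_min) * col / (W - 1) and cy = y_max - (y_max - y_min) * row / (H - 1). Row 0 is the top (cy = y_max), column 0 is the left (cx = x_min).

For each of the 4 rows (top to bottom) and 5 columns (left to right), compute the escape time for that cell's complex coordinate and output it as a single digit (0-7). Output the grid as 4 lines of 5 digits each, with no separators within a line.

Answer: 22222
74322
77732
77743

Derivation:
(row=0, col=0): c = -0.1300 + 1.5000i → escape time 2
(row=0, col=1): c = 0.1300 + 1.5000i → escape time 2
(row=0, col=2): c = 0.3900 + 1.5000i → escape time 2
(row=0, col=3): c = 0.6500 + 1.5000i → escape time 2
(row=0, col=4): c = 0.9100 + 1.5000i → escape time 2
(row=1, col=0): c = -0.1300 + 1.0700i → escape time 7
(row=1, col=1): c = 0.1300 + 1.0700i → escape time 4
(row=1, col=2): c = 0.3900 + 1.0700i → escape time 3
(row=1, col=3): c = 0.6500 + 1.0700i → escape time 2
(row=1, col=4): c = 0.9100 + 1.0700i → escape time 2
(row=2, col=0): c = -0.1300 + 0.6400i → escape time 7
(row=2, col=1): c = 0.1300 + 0.6400i → escape time 7
(row=2, col=2): c = 0.3900 + 0.6400i → escape time 7
(row=2, col=3): c = 0.6500 + 0.6400i → escape time 3
(row=2, col=4): c = 0.9100 + 0.6400i → escape time 2
(row=3, col=0): c = -0.1300 + 0.2100i → escape time 7
(row=3, col=1): c = 0.1300 + 0.2100i → escape time 7
(row=3, col=2): c = 0.3900 + 0.2100i → escape time 7
(row=3, col=3): c = 0.6500 + 0.2100i → escape time 4
(row=3, col=4): c = 0.9100 + 0.2100i → escape time 3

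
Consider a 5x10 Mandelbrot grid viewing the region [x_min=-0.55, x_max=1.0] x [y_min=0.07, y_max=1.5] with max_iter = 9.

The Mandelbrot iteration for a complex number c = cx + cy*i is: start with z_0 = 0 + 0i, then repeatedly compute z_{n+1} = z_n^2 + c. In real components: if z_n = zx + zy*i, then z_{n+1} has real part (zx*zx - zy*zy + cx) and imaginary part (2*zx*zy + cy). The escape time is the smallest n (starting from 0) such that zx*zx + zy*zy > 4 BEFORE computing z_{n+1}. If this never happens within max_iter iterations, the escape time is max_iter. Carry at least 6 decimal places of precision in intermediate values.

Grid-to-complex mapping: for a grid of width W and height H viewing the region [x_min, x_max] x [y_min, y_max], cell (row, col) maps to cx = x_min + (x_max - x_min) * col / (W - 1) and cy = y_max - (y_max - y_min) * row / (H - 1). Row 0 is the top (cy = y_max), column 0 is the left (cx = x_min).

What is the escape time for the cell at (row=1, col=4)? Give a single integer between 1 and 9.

z_0 = 0 + 0i, c = 1.0000 + 1.3411i
Iter 1: z = 1.0000 + 1.3411i, |z|^2 = 2.7986
Iter 2: z = 0.2014 + 4.0233i, |z|^2 = 16.2278
Escaped at iteration 2

Answer: 2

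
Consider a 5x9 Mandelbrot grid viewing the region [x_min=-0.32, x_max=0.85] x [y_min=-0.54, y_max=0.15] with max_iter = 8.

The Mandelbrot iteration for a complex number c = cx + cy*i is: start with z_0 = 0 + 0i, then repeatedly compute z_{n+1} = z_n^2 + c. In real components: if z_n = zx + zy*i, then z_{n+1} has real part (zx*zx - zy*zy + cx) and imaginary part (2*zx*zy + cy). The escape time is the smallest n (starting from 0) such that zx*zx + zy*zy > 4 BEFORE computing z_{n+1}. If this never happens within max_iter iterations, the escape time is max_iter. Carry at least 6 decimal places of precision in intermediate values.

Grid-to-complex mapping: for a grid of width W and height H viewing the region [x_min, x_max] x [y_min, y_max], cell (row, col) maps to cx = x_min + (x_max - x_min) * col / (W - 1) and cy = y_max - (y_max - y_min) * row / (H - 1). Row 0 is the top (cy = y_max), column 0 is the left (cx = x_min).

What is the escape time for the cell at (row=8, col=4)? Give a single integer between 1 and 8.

Answer: 3

Derivation:
z_0 = 0 + 0i, c = 0.8500 + -0.5400i
Iter 1: z = 0.8500 + -0.5400i, |z|^2 = 1.0141
Iter 2: z = 1.2809 + -1.4580i, |z|^2 = 3.7665
Iter 3: z = 0.3649 + -4.2751i, |z|^2 = 18.4097
Escaped at iteration 3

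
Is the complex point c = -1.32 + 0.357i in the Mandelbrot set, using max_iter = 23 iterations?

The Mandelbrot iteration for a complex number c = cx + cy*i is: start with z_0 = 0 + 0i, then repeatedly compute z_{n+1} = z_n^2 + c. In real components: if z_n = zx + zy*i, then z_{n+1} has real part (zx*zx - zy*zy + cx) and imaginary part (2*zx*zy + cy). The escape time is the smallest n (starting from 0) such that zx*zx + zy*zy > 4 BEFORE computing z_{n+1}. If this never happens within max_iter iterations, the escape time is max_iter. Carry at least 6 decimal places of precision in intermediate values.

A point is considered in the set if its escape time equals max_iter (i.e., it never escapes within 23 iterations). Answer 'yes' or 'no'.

z_0 = 0 + 0i, c = -1.3200 + 0.3570i
Iter 1: z = -1.3200 + 0.3570i, |z|^2 = 1.8698
Iter 2: z = 0.2950 + -0.5855i, |z|^2 = 0.4298
Iter 3: z = -1.5758 + 0.0116i, |z|^2 = 2.4833
Iter 4: z = 1.1630 + 0.3204i, |z|^2 = 1.4552
Iter 5: z = -0.0701 + 1.1022i, |z|^2 = 1.2197
Iter 6: z = -2.5298 + 0.2025i, |z|^2 = 6.4411
Escaped at iteration 6

Answer: no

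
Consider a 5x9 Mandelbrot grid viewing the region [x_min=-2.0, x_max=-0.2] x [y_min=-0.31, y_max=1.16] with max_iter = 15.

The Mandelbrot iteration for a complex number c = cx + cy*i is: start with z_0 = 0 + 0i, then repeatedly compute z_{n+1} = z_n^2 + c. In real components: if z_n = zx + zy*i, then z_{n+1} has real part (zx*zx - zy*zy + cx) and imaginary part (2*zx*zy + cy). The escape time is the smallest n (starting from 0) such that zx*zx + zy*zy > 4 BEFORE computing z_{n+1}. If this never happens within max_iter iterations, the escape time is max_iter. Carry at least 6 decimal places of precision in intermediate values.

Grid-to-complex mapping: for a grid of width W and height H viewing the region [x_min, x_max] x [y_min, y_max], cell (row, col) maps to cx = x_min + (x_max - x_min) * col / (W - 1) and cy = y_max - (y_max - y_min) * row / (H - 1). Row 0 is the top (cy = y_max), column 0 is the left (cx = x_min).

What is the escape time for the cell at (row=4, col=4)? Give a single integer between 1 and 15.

Answer: 15

Derivation:
z_0 = 0 + 0i, c = -0.2000 + 0.4250i
Iter 1: z = -0.2000 + 0.4250i, |z|^2 = 0.2206
Iter 2: z = -0.3406 + 0.2550i, |z|^2 = 0.1811
Iter 3: z = -0.1490 + 0.2513i, |z|^2 = 0.0853
Iter 4: z = -0.2409 + 0.3501i, |z|^2 = 0.1806
Iter 5: z = -0.2645 + 0.2563i, |z|^2 = 0.1357
Iter 6: z = -0.1957 + 0.2894i, |z|^2 = 0.1221
Iter 7: z = -0.2455 + 0.3117i, |z|^2 = 0.1574
Iter 8: z = -0.2369 + 0.2720i, |z|^2 = 0.1301
Iter 9: z = -0.2178 + 0.2961i, |z|^2 = 0.1351
Iter 10: z = -0.2402 + 0.2960i, |z|^2 = 0.1453
Iter 11: z = -0.2299 + 0.2828i, |z|^2 = 0.1328
Iter 12: z = -0.2271 + 0.2950i, |z|^2 = 0.1386
Iter 13: z = -0.2354 + 0.2910i, |z|^2 = 0.1401
Iter 14: z = -0.2293 + 0.2880i, |z|^2 = 0.1355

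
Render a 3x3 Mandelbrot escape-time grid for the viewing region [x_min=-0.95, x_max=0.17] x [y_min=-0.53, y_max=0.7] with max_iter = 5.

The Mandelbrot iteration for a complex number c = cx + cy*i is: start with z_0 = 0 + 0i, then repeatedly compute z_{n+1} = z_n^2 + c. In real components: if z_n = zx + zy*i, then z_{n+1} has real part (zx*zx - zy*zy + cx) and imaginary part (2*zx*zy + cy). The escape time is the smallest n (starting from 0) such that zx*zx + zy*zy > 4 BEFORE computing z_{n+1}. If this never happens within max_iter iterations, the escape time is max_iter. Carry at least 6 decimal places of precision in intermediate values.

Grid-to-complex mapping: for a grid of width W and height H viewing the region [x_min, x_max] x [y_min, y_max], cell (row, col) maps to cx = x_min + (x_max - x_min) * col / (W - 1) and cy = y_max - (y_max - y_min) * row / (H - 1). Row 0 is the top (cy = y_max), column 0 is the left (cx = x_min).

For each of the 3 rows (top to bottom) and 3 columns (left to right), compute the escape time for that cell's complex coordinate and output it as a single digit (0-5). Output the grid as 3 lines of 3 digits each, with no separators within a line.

(row=0, col=0): c = -0.9500 + 0.7000i → escape time 4
(row=0, col=1): c = -0.3900 + 0.7000i → escape time 5
(row=0, col=2): c = 0.1700 + 0.7000i → escape time 5
(row=1, col=0): c = -0.9500 + 0.0850i → escape time 5
(row=1, col=1): c = -0.3900 + 0.0850i → escape time 5
(row=1, col=2): c = 0.1700 + 0.0850i → escape time 5
(row=2, col=0): c = -0.9500 + -0.5300i → escape time 5
(row=2, col=1): c = -0.3900 + -0.5300i → escape time 5
(row=2, col=2): c = 0.1700 + -0.5300i → escape time 5

Answer: 455
555
555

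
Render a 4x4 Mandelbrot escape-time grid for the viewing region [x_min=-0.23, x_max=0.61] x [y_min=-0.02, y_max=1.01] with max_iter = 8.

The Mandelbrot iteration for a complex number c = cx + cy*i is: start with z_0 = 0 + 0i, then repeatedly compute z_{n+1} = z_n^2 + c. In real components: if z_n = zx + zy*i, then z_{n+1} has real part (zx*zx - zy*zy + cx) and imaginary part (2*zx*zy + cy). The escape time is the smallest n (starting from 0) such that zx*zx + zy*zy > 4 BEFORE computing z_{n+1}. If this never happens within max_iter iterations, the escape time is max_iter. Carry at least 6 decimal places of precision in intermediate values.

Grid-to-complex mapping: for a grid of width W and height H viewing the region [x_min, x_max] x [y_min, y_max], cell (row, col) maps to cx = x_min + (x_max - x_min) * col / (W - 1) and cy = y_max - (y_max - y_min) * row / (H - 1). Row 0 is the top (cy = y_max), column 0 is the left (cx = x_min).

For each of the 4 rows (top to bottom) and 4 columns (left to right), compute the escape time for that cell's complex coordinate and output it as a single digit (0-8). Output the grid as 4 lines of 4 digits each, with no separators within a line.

(row=0, col=0): c = -0.2300 + 1.0100i → escape time 6
(row=0, col=1): c = 0.0500 + 1.0100i → escape time 5
(row=0, col=2): c = 0.3300 + 1.0100i → escape time 3
(row=0, col=3): c = 0.6100 + 1.0100i → escape time 2
(row=1, col=0): c = -0.2300 + 0.6667i → escape time 8
(row=1, col=1): c = 0.0500 + 0.6667i → escape time 8
(row=1, col=2): c = 0.3300 + 0.6667i → escape time 8
(row=1, col=3): c = 0.6100 + 0.6667i → escape time 3
(row=2, col=0): c = -0.2300 + 0.3233i → escape time 8
(row=2, col=1): c = 0.0500 + 0.3233i → escape time 8
(row=2, col=2): c = 0.3300 + 0.3233i → escape time 8
(row=2, col=3): c = 0.6100 + 0.3233i → escape time 4
(row=3, col=0): c = -0.2300 + -0.0200i → escape time 8
(row=3, col=1): c = 0.0500 + -0.0200i → escape time 8
(row=3, col=2): c = 0.3300 + -0.0200i → escape time 8
(row=3, col=3): c = 0.6100 + -0.0200i → escape time 4

Answer: 6532
8883
8884
8884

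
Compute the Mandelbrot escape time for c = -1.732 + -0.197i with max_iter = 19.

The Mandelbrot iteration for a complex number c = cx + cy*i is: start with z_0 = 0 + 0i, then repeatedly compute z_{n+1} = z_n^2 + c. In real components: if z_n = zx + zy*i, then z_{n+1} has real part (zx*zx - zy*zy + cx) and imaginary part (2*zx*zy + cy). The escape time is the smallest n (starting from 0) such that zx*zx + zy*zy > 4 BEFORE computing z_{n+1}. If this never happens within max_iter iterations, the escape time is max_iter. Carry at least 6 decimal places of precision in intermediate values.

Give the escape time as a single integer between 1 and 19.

Answer: 4

Derivation:
z_0 = 0 + 0i, c = -1.7320 + -0.1970i
Iter 1: z = -1.7320 + -0.1970i, |z|^2 = 3.0386
Iter 2: z = 1.2290 + 0.4854i, |z|^2 = 1.7461
Iter 3: z = -0.4571 + 0.9961i, |z|^2 = 1.2013
Iter 4: z = -2.5153 + -1.1078i, |z|^2 = 7.5540
Escaped at iteration 4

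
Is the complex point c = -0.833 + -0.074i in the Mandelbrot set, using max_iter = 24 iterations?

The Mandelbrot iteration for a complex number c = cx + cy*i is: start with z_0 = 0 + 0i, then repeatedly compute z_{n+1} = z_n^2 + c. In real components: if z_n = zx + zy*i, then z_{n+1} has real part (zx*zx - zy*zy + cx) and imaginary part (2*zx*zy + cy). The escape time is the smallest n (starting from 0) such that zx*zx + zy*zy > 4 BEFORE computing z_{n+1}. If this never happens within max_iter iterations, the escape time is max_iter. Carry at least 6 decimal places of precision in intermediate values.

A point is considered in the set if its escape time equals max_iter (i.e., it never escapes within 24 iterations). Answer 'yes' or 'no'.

z_0 = 0 + 0i, c = -0.8330 + -0.0740i
Iter 1: z = -0.8330 + -0.0740i, |z|^2 = 0.6994
Iter 2: z = -0.1446 + 0.0493i, |z|^2 = 0.0233
Iter 3: z = -0.8145 + -0.0883i, |z|^2 = 0.6712
Iter 4: z = -0.1773 + 0.0698i, |z|^2 = 0.0363
Iter 5: z = -0.8064 + -0.0987i, |z|^2 = 0.6601
Iter 6: z = -0.1924 + 0.0853i, |z|^2 = 0.0443
Iter 7: z = -0.8032 + -0.1068i, |z|^2 = 0.6566
Iter 8: z = -0.1992 + 0.0976i, |z|^2 = 0.0492
Iter 9: z = -0.8028 + -0.1129i, |z|^2 = 0.6573
Iter 10: z = -0.2012 + 0.1073i, |z|^2 = 0.0520
Iter 11: z = -0.8040 + -0.1172i, |z|^2 = 0.6602
Iter 12: z = -0.2003 + 0.1144i, |z|^2 = 0.0532
Iter 13: z = -0.8060 + -0.1198i, |z|^2 = 0.6640
Iter 14: z = -0.1978 + 0.1191i, |z|^2 = 0.0533
Iter 15: z = -0.8081 + -0.1211i, |z|^2 = 0.6677
Iter 16: z = -0.1947 + 0.1218i, |z|^2 = 0.0527
Iter 17: z = -0.8099 + -0.1214i, |z|^2 = 0.6707
Iter 18: z = -0.1918 + 0.1227i, |z|^2 = 0.0518
Iter 19: z = -0.8113 + -0.1210i, |z|^2 = 0.6728
Iter 20: z = -0.1895 + 0.1224i, |z|^2 = 0.0509
Iter 21: z = -0.8121 + -0.1204i, |z|^2 = 0.6740
Iter 22: z = -0.1880 + 0.1215i, |z|^2 = 0.0501
Iter 23: z = -0.8124 + -0.1197i, |z|^2 = 0.6743
Did not escape in 24 iterations → in set

Answer: yes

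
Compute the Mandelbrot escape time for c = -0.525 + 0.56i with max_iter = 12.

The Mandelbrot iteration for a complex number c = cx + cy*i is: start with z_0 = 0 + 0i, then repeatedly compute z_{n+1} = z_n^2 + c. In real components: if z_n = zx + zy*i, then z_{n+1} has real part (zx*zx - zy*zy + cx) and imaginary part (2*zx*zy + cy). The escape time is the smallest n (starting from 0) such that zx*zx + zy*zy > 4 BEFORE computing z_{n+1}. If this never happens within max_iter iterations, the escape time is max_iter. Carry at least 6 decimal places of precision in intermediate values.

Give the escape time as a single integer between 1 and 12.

z_0 = 0 + 0i, c = -0.5250 + 0.5600i
Iter 1: z = -0.5250 + 0.5600i, |z|^2 = 0.5892
Iter 2: z = -0.5630 + -0.0280i, |z|^2 = 0.3177
Iter 3: z = -0.2088 + 0.5915i, |z|^2 = 0.3935
Iter 4: z = -0.8313 + 0.3129i, |z|^2 = 0.7890
Iter 5: z = 0.0681 + 0.0397i, |z|^2 = 0.0062
Iter 6: z = -0.5219 + 0.5654i, |z|^2 = 0.5921
Iter 7: z = -0.5723 + -0.0302i, |z|^2 = 0.3284
Iter 8: z = -0.1984 + 0.5946i, |z|^2 = 0.3929
Iter 9: z = -0.8392 + 0.3240i, |z|^2 = 0.8092
Iter 10: z = 0.0742 + 0.0161i, |z|^2 = 0.0058
Iter 11: z = -0.5198 + 0.5624i, |z|^2 = 0.5864

Answer: 12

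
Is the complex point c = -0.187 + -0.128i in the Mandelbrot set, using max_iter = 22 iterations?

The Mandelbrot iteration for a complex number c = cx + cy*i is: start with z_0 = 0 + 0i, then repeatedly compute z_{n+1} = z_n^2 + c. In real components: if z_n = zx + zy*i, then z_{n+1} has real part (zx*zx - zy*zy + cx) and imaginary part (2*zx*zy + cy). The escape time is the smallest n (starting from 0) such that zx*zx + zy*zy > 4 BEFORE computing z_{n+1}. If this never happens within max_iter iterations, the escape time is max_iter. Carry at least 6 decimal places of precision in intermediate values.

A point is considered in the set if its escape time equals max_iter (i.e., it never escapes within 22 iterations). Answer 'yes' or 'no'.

z_0 = 0 + 0i, c = -0.1870 + -0.1280i
Iter 1: z = -0.1870 + -0.1280i, |z|^2 = 0.0514
Iter 2: z = -0.1684 + -0.0801i, |z|^2 = 0.0348
Iter 3: z = -0.1651 + -0.1010i, |z|^2 = 0.0374
Iter 4: z = -0.1700 + -0.0947i, |z|^2 = 0.0378
Iter 5: z = -0.1671 + -0.0958i, |z|^2 = 0.0371
Iter 6: z = -0.1683 + -0.0960i, |z|^2 = 0.0375
Iter 7: z = -0.1679 + -0.0957i, |z|^2 = 0.0373
Iter 8: z = -0.1680 + -0.0959i, |z|^2 = 0.0374
Iter 9: z = -0.1680 + -0.0958i, |z|^2 = 0.0374
Iter 10: z = -0.1680 + -0.0958i, |z|^2 = 0.0374
Iter 11: z = -0.1680 + -0.0958i, |z|^2 = 0.0374
Iter 12: z = -0.1680 + -0.0958i, |z|^2 = 0.0374
Iter 13: z = -0.1680 + -0.0958i, |z|^2 = 0.0374
Iter 14: z = -0.1680 + -0.0958i, |z|^2 = 0.0374
Iter 15: z = -0.1680 + -0.0958i, |z|^2 = 0.0374
Iter 16: z = -0.1680 + -0.0958i, |z|^2 = 0.0374
Iter 17: z = -0.1680 + -0.0958i, |z|^2 = 0.0374
Iter 18: z = -0.1680 + -0.0958i, |z|^2 = 0.0374
Iter 19: z = -0.1680 + -0.0958i, |z|^2 = 0.0374
Iter 20: z = -0.1680 + -0.0958i, |z|^2 = 0.0374
Iter 21: z = -0.1680 + -0.0958i, |z|^2 = 0.0374
Did not escape in 22 iterations → in set

Answer: yes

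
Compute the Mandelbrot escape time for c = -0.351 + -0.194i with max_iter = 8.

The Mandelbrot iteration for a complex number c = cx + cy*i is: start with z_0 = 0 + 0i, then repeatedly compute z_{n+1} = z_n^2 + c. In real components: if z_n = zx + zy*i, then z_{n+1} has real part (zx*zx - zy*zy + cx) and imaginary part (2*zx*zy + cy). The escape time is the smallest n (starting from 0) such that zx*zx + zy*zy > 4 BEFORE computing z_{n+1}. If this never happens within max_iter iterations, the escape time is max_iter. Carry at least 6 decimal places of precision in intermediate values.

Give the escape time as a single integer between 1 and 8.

z_0 = 0 + 0i, c = -0.3510 + -0.1940i
Iter 1: z = -0.3510 + -0.1940i, |z|^2 = 0.1608
Iter 2: z = -0.2654 + -0.0578i, |z|^2 = 0.0738
Iter 3: z = -0.2839 + -0.1633i, |z|^2 = 0.1073
Iter 4: z = -0.2971 + -0.1013i, |z|^2 = 0.0985
Iter 5: z = -0.2730 + -0.1338i, |z|^2 = 0.0924
Iter 6: z = -0.2944 + -0.1209i, |z|^2 = 0.1013
Iter 7: z = -0.2790 + -0.1228i, |z|^2 = 0.0929

Answer: 8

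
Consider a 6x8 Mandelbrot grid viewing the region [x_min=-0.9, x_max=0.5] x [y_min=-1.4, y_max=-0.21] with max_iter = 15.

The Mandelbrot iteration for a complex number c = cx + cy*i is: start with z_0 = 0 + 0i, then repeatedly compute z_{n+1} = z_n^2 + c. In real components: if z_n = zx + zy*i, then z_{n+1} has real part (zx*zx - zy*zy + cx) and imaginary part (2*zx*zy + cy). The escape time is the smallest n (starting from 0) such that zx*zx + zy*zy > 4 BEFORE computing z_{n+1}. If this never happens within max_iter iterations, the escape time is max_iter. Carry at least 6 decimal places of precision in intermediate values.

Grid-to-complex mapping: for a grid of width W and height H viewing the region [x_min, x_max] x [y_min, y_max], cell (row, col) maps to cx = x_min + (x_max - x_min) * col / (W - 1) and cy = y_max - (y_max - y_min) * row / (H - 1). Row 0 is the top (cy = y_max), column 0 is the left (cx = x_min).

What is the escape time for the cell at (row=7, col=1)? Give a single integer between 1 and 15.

z_0 = 0 + 0i, c = -0.6200 + -1.4000i
Iter 1: z = -0.6200 + -1.4000i, |z|^2 = 2.3444
Iter 2: z = -2.1956 + 0.3360i, |z|^2 = 4.9336
Escaped at iteration 2

Answer: 2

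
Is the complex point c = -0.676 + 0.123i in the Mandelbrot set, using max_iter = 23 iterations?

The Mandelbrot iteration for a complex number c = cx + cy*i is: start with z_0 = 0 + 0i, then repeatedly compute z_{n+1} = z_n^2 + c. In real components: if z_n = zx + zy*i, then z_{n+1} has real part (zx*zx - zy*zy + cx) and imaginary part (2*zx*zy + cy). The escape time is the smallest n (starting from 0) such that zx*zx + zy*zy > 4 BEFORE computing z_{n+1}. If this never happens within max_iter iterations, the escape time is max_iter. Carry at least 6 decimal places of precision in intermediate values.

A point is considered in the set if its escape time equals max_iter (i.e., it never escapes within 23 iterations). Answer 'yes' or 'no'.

Answer: yes

Derivation:
z_0 = 0 + 0i, c = -0.6760 + 0.1230i
Iter 1: z = -0.6760 + 0.1230i, |z|^2 = 0.4721
Iter 2: z = -0.2342 + -0.0433i, |z|^2 = 0.0567
Iter 3: z = -0.6230 + 0.1433i, |z|^2 = 0.4087
Iter 4: z = -0.3083 + -0.0555i, |z|^2 = 0.0982
Iter 5: z = -0.5840 + 0.1572i, |z|^2 = 0.3658
Iter 6: z = -0.3597 + -0.0607i, |z|^2 = 0.1330
Iter 7: z = -0.5503 + 0.1666i, |z|^2 = 0.3306
Iter 8: z = -0.4009 + -0.0604i, |z|^2 = 0.1644
Iter 9: z = -0.5189 + 0.1714i, |z|^2 = 0.2987
Iter 10: z = -0.4361 + -0.0549i, |z|^2 = 0.1932
Iter 11: z = -0.4888 + 0.1709i, |z|^2 = 0.2682
Iter 12: z = -0.4663 + -0.0441i, |z|^2 = 0.2193
Iter 13: z = -0.4605 + 0.1641i, |z|^2 = 0.2390
Iter 14: z = -0.4908 + -0.0282i, |z|^2 = 0.2417
Iter 15: z = -0.4359 + 0.1506i, |z|^2 = 0.2127
Iter 16: z = -0.5087 + -0.0083i, |z|^2 = 0.2589
Iter 17: z = -0.4173 + 0.1315i, |z|^2 = 0.1914
Iter 18: z = -0.5192 + 0.0133i, |z|^2 = 0.2697
Iter 19: z = -0.4067 + 0.1092i, |z|^2 = 0.1773
Iter 20: z = -0.5226 + 0.0342i, |z|^2 = 0.2742
Iter 21: z = -0.4041 + 0.0873i, |z|^2 = 0.1709
Iter 22: z = -0.5203 + 0.0525i, |z|^2 = 0.2735
Did not escape in 23 iterations → in set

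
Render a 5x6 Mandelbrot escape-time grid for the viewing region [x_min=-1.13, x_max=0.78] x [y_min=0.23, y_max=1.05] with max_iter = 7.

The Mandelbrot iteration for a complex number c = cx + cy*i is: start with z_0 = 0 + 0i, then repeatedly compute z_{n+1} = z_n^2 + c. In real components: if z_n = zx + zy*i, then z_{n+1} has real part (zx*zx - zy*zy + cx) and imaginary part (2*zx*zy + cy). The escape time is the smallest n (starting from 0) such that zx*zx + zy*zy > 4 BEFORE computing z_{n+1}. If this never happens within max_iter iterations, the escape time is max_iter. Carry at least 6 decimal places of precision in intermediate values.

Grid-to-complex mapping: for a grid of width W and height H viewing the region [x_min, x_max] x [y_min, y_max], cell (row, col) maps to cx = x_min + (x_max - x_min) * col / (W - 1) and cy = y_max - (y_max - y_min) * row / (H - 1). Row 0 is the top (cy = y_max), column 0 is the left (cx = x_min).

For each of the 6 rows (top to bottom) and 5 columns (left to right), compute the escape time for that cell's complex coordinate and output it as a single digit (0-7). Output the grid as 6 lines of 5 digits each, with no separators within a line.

(row=0, col=0): c = -1.1300 + 1.0500i → escape time 3
(row=0, col=1): c = -0.6525 + 1.0500i → escape time 3
(row=0, col=2): c = -0.1750 + 1.0500i → escape time 7
(row=0, col=3): c = 0.3025 + 1.0500i → escape time 3
(row=0, col=4): c = 0.7800 + 1.0500i → escape time 2
(row=1, col=0): c = -1.1300 + 0.8860i → escape time 3
(row=1, col=1): c = -0.6525 + 0.8860i → escape time 4
(row=1, col=2): c = -0.1750 + 0.8860i → escape time 7
(row=1, col=3): c = 0.3025 + 0.8860i → escape time 4
(row=1, col=4): c = 0.7800 + 0.8860i → escape time 2
(row=2, col=0): c = -1.1300 + 0.7220i → escape time 3
(row=2, col=1): c = -0.6525 + 0.7220i → escape time 5
(row=2, col=2): c = -0.1750 + 0.7220i → escape time 7
(row=2, col=3): c = 0.3025 + 0.7220i → escape time 6
(row=2, col=4): c = 0.7800 + 0.7220i → escape time 2
(row=3, col=0): c = -1.1300 + 0.5580i → escape time 4
(row=3, col=1): c = -0.6525 + 0.5580i → escape time 7
(row=3, col=2): c = -0.1750 + 0.5580i → escape time 7
(row=3, col=3): c = 0.3025 + 0.5580i → escape time 7
(row=3, col=4): c = 0.7800 + 0.5580i → escape time 3
(row=4, col=0): c = -1.1300 + 0.3940i → escape time 7
(row=4, col=1): c = -0.6525 + 0.3940i → escape time 7
(row=4, col=2): c = -0.1750 + 0.3940i → escape time 7
(row=4, col=3): c = 0.3025 + 0.3940i → escape time 7
(row=4, col=4): c = 0.7800 + 0.3940i → escape time 3
(row=5, col=0): c = -1.1300 + 0.2300i → escape time 7
(row=5, col=1): c = -0.6525 + 0.2300i → escape time 7
(row=5, col=2): c = -0.1750 + 0.2300i → escape time 7
(row=5, col=3): c = 0.3025 + 0.2300i → escape time 7
(row=5, col=4): c = 0.7800 + 0.2300i → escape time 3

Answer: 33732
34742
35762
47773
77773
77773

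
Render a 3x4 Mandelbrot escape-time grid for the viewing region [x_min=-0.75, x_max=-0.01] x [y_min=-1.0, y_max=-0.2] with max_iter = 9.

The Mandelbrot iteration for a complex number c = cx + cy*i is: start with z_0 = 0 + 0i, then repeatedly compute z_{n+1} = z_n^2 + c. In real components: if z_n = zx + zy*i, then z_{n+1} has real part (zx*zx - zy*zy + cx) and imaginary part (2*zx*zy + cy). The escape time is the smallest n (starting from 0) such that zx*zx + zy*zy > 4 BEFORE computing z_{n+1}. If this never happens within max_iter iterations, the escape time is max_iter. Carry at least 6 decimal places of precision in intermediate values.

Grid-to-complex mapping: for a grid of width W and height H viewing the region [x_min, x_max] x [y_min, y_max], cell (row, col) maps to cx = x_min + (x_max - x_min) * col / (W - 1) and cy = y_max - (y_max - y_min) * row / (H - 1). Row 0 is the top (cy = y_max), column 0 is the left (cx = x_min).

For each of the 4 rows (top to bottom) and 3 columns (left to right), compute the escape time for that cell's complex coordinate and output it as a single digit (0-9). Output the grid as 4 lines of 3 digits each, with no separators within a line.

(row=0, col=0): c = -0.7500 + -0.2000i → escape time 9
(row=0, col=1): c = -0.3800 + -0.2000i → escape time 9
(row=0, col=2): c = -0.0100 + -0.2000i → escape time 9
(row=1, col=0): c = -0.7500 + -0.4667i → escape time 7
(row=1, col=1): c = -0.3800 + -0.4667i → escape time 9
(row=1, col=2): c = -0.0100 + -0.4667i → escape time 9
(row=2, col=0): c = -0.7500 + -0.7333i → escape time 4
(row=2, col=1): c = -0.3800 + -0.7333i → escape time 7
(row=2, col=2): c = -0.0100 + -0.7333i → escape time 9
(row=3, col=0): c = -0.7500 + -1.0000i → escape time 3
(row=3, col=1): c = -0.3800 + -1.0000i → escape time 5
(row=3, col=2): c = -0.0100 + -1.0000i → escape time 9

Answer: 999
799
479
359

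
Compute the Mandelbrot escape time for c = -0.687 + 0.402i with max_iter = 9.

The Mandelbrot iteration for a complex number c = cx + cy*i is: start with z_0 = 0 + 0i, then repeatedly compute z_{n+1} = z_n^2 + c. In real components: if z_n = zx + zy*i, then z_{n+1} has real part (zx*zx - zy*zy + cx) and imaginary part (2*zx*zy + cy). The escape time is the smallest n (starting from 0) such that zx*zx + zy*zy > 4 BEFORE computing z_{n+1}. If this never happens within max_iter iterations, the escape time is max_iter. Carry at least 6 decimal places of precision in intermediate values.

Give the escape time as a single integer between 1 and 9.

Answer: 9

Derivation:
z_0 = 0 + 0i, c = -0.6870 + 0.4020i
Iter 1: z = -0.6870 + 0.4020i, |z|^2 = 0.6336
Iter 2: z = -0.3766 + -0.1503i, |z|^2 = 0.1645
Iter 3: z = -0.5678 + 0.5153i, |z|^2 = 0.5878
Iter 4: z = -0.6301 + -0.1831i, |z|^2 = 0.4306
Iter 5: z = -0.3234 + 0.6327i, |z|^2 = 0.5049
Iter 6: z = -0.9827 + -0.0073i, |z|^2 = 0.9658
Iter 7: z = 0.2787 + 0.4163i, |z|^2 = 0.2510
Iter 8: z = -0.7826 + 0.6341i, |z|^2 = 1.0146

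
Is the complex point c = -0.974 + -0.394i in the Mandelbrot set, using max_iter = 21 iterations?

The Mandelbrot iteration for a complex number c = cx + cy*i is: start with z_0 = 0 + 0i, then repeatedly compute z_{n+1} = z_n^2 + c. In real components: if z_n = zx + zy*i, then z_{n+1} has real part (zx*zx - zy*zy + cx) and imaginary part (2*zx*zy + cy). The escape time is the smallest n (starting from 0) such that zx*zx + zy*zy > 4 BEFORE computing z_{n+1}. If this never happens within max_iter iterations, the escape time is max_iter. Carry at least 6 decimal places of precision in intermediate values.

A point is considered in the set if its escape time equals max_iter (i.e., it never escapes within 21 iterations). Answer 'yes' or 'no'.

Answer: no

Derivation:
z_0 = 0 + 0i, c = -0.9740 + -0.3940i
Iter 1: z = -0.9740 + -0.3940i, |z|^2 = 1.1039
Iter 2: z = -0.1806 + 0.3735i, |z|^2 = 0.1721
Iter 3: z = -1.0809 + -0.5289i, |z|^2 = 1.4481
Iter 4: z = -0.0854 + 0.7493i, |z|^2 = 0.5688
Iter 5: z = -1.5282 + -0.5219i, |z|^2 = 2.6079
Iter 6: z = 1.0891 + 1.2012i, |z|^2 = 2.6291
Iter 7: z = -1.2308 + 2.2225i, |z|^2 = 6.4545
Escaped at iteration 7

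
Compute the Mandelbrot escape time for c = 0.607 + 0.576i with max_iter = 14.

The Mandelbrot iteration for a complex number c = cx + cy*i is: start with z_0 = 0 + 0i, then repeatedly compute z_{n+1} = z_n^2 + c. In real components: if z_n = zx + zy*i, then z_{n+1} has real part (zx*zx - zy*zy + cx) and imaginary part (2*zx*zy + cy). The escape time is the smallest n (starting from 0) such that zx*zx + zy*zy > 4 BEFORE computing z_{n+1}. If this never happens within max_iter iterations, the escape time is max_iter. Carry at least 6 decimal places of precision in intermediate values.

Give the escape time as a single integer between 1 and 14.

Answer: 3

Derivation:
z_0 = 0 + 0i, c = 0.6070 + 0.5760i
Iter 1: z = 0.6070 + 0.5760i, |z|^2 = 0.7002
Iter 2: z = 0.6437 + 1.2753i, |z|^2 = 2.0406
Iter 3: z = -0.6050 + 2.2177i, |z|^2 = 5.2842
Escaped at iteration 3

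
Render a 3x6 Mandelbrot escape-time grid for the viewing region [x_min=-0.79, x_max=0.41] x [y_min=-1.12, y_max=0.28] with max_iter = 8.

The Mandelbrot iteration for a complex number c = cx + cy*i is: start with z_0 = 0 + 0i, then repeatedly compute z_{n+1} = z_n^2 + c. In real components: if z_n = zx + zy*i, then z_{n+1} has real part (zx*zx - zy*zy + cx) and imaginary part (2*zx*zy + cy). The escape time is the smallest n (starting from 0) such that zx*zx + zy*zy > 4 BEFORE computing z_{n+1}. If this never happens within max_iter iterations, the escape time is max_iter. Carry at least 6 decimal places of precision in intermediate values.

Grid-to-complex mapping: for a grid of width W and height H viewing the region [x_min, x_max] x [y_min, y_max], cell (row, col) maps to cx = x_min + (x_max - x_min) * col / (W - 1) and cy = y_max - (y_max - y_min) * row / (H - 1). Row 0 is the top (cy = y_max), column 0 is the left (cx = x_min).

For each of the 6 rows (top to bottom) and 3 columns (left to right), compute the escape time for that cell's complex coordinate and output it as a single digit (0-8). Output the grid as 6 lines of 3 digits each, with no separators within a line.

(row=0, col=0): c = -0.7900 + 0.2800i → escape time 8
(row=0, col=1): c = -0.1900 + 0.2800i → escape time 8
(row=0, col=2): c = 0.4100 + 0.2800i → escape time 8
(row=1, col=0): c = -0.7900 + 0.0000i → escape time 8
(row=1, col=1): c = -0.1900 + 0.0000i → escape time 8
(row=1, col=2): c = 0.4100 + 0.0000i → escape time 6
(row=2, col=0): c = -0.7900 + -0.2800i → escape time 8
(row=2, col=1): c = -0.1900 + -0.2800i → escape time 8
(row=2, col=2): c = 0.4100 + -0.2800i → escape time 8
(row=3, col=0): c = -0.7900 + -0.5600i → escape time 6
(row=3, col=1): c = -0.1900 + -0.5600i → escape time 8
(row=3, col=2): c = 0.4100 + -0.5600i → escape time 8
(row=4, col=0): c = -0.7900 + -0.8400i → escape time 4
(row=4, col=1): c = -0.1900 + -0.8400i → escape time 8
(row=4, col=2): c = 0.4100 + -0.8400i → escape time 4
(row=5, col=0): c = -0.7900 + -1.1200i → escape time 3
(row=5, col=1): c = -0.1900 + -1.1200i → escape time 7
(row=5, col=2): c = 0.4100 + -1.1200i → escape time 2

Answer: 888
886
888
688
484
372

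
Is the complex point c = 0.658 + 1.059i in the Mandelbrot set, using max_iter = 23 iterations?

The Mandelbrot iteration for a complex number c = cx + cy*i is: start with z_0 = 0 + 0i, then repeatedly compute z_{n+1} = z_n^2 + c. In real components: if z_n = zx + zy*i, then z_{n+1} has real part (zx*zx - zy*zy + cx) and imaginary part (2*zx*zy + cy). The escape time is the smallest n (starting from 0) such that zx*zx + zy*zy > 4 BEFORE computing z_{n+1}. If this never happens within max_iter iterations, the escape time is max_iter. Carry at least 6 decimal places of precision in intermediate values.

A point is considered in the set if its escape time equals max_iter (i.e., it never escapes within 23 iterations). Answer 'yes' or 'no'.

z_0 = 0 + 0i, c = 0.6580 + 1.0590i
Iter 1: z = 0.6580 + 1.0590i, |z|^2 = 1.5544
Iter 2: z = -0.0305 + 2.4526i, |z|^2 = 6.0164
Escaped at iteration 2

Answer: no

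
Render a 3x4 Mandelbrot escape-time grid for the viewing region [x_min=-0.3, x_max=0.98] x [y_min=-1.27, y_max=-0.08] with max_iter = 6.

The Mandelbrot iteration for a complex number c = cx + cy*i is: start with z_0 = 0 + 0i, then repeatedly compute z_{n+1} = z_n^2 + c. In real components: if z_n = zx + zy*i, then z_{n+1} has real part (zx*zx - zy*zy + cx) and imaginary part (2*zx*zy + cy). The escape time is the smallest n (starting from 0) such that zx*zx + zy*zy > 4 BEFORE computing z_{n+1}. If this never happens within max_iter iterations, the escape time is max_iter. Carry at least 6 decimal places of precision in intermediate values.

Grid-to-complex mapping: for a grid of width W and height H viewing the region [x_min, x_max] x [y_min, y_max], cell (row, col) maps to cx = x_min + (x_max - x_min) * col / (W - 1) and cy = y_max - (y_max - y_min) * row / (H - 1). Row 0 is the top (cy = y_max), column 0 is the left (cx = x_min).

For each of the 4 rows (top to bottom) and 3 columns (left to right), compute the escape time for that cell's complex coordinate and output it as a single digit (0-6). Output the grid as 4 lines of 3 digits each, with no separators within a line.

(row=0, col=0): c = -0.3000 + -0.0800i → escape time 6
(row=0, col=1): c = 0.3400 + -0.0800i → escape time 6
(row=0, col=2): c = 0.9800 + -0.0800i → escape time 3
(row=1, col=0): c = -0.3000 + -0.4767i → escape time 6
(row=1, col=1): c = 0.3400 + -0.4767i → escape time 6
(row=1, col=2): c = 0.9800 + -0.4767i → escape time 2
(row=2, col=0): c = -0.3000 + -0.8733i → escape time 6
(row=2, col=1): c = 0.3400 + -0.8733i → escape time 4
(row=2, col=2): c = 0.9800 + -0.8733i → escape time 2
(row=3, col=0): c = -0.3000 + -1.2700i → escape time 3
(row=3, col=1): c = 0.3400 + -1.2700i → escape time 2
(row=3, col=2): c = 0.9800 + -1.2700i → escape time 2

Answer: 663
662
642
322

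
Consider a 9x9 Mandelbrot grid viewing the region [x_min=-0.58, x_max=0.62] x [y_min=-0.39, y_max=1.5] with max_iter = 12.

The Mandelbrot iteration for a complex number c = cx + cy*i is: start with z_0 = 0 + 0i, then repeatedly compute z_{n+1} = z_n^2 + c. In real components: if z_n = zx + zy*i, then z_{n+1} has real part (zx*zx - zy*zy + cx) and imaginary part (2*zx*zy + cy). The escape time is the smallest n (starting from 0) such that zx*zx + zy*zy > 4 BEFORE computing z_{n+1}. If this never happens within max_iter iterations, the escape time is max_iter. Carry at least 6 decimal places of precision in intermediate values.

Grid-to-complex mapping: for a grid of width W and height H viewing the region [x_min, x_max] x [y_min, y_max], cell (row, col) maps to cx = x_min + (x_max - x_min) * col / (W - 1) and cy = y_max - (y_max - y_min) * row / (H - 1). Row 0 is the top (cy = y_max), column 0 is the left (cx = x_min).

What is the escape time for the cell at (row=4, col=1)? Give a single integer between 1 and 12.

Answer: 12

Derivation:
z_0 = 0 + 0i, c = -0.4300 + 0.5550i
Iter 1: z = -0.4300 + 0.5550i, |z|^2 = 0.4929
Iter 2: z = -0.5531 + 0.0777i, |z|^2 = 0.3120
Iter 3: z = -0.1301 + 0.4690i, |z|^2 = 0.2369
Iter 4: z = -0.6331 + 0.4330i, |z|^2 = 0.5882
Iter 5: z = -0.2167 + 0.0068i, |z|^2 = 0.0470
Iter 6: z = -0.3831 + 0.5521i, |z|^2 = 0.4515
Iter 7: z = -0.5880 + 0.1320i, |z|^2 = 0.3632
Iter 8: z = -0.1017 + 0.3998i, |z|^2 = 0.1701
Iter 9: z = -0.5795 + 0.4737i, |z|^2 = 0.5602
Iter 10: z = -0.3186 + 0.0060i, |z|^2 = 0.1016
Iter 11: z = -0.3285 + 0.5512i, |z|^2 = 0.4117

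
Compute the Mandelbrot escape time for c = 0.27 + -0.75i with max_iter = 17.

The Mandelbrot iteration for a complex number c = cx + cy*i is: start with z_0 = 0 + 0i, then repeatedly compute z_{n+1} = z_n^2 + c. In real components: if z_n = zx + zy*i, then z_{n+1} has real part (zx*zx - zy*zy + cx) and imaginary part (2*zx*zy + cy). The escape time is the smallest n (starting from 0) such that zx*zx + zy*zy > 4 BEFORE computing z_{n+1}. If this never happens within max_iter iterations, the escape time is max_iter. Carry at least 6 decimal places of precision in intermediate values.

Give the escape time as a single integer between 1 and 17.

z_0 = 0 + 0i, c = 0.2700 + -0.7500i
Iter 1: z = 0.2700 + -0.7500i, |z|^2 = 0.6354
Iter 2: z = -0.2196 + -1.1550i, |z|^2 = 1.3822
Iter 3: z = -1.0158 + -0.2427i, |z|^2 = 1.0908
Iter 4: z = 1.2429 + -0.2569i, |z|^2 = 1.6109
Iter 5: z = 1.7489 + -1.3886i, |z|^2 = 4.9868
Escaped at iteration 5

Answer: 5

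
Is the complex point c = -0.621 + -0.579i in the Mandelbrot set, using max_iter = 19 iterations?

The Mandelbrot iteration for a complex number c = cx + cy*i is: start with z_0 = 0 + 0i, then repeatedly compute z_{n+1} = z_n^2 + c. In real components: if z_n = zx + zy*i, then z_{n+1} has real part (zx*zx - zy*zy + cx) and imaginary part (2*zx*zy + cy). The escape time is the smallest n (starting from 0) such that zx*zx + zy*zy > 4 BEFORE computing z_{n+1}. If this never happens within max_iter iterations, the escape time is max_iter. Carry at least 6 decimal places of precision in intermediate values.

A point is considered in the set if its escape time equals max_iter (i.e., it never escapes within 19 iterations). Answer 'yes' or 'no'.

Answer: no

Derivation:
z_0 = 0 + 0i, c = -0.6210 + -0.5790i
Iter 1: z = -0.6210 + -0.5790i, |z|^2 = 0.7209
Iter 2: z = -0.5706 + 0.1401i, |z|^2 = 0.3452
Iter 3: z = -0.3150 + -0.7389i, |z|^2 = 0.6452
Iter 4: z = -1.0677 + -0.1134i, |z|^2 = 1.1529
Iter 5: z = 0.5062 + -0.3368i, |z|^2 = 0.3696
Iter 6: z = -0.4782 + -0.9200i, |z|^2 = 1.0750
Iter 7: z = -1.2386 + 0.3009i, |z|^2 = 1.6247
Iter 8: z = 0.8226 + -1.3244i, |z|^2 = 2.4307
Iter 9: z = -1.6983 + -2.7579i, |z|^2 = 10.4904
Escaped at iteration 9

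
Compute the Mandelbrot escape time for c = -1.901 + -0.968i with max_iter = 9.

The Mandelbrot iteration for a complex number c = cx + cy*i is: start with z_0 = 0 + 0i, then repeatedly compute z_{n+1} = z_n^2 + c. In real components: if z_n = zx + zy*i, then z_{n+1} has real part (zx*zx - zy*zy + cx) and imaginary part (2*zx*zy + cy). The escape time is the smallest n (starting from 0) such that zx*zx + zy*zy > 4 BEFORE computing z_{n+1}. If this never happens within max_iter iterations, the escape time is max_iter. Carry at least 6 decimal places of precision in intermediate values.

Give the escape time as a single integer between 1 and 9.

Answer: 1

Derivation:
z_0 = 0 + 0i, c = -1.9010 + -0.9680i
Iter 1: z = -1.9010 + -0.9680i, |z|^2 = 4.5508
Escaped at iteration 1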